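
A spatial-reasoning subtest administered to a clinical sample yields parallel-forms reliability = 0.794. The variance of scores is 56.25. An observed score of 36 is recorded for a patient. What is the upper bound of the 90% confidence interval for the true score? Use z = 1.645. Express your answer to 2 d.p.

SD = √56.25 = 7.5000
SEM = 7.5000×√(1 − 0.7940) ≈ 3.4040
Margin = 1.645 × 3.4040 ≈ 5.5996
Upper limit = 36 + 5.5996 ≈ 41.5996

41.60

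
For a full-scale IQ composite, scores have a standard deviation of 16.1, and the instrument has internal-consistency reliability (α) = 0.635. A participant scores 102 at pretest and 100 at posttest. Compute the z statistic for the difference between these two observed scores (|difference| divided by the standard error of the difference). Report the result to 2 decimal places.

SEM = 16.100 · √(1 − 0.635) = 16.100 · √0.365 ≈ 16.100 · 0.604 ≈ 9.727
SE_diff = SEM · √2 ≈ 9.727 · 1.414 ≈ 13.756
z = |102 − 100| / 13.756 = 2 / 13.756 ≈ 0.145

0.15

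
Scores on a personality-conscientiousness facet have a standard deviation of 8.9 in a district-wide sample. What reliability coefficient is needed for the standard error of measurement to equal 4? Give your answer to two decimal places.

r = 1 − (4.0000/8.9)² ≈ 1 − 0.2020 ≈ 0.7980

0.80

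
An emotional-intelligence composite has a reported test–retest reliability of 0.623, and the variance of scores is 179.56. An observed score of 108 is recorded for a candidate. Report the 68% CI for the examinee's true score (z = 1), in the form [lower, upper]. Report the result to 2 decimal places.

[99.77, 116.23]

σ = 179.56^(1/2) = 13.40000
SEM = 13.40000 * √(1 − 0.62300) = 13.40000 * √0.37700 ≈ 13.40000 * 0.61400 ≈ 8.22764
Half-width = 1*8.22764 ≈ 8.22764
CI = 108 ± 8.22764 → [99.77236, 116.22764]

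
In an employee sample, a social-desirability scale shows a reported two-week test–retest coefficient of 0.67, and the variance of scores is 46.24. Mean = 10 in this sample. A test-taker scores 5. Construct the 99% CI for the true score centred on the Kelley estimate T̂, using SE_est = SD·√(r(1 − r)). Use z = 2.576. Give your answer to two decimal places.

[-1.59, 14.89]

σ = 46.24^(1/2) = 6.800
T̂ = 0.670(5) + 0.330(10) ≈ 6.650
SE_est = 6.800·√(0.670·0.330) ≈ 3.197
99% CI: 6.650 ± 8.237 ≈ (-1.587, 14.887)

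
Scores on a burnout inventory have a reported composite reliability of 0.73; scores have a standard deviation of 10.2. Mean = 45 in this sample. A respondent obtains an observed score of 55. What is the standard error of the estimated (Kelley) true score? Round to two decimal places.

4.53

SE_est = SD * √(r(1 − r)) = 10.20000 * √0.19710 ≈ 10.20000 * 0.44396 ≈ 4.52839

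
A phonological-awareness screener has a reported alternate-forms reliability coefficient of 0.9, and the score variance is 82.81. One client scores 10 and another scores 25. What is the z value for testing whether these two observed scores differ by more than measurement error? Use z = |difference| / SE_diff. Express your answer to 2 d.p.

σ = 82.81^(1/2) = 9.1000
SEM = 9.1000 * √(1 − 0.9000) = 9.1000 * √0.1000 ≈ 9.1000 * 0.3162 ≈ 2.8777
SE_diff = SEM * √2 ≈ 2.8777 * 1.4142 ≈ 4.0696
z = |10 − 25| / 4.0696 = 15 / 4.0696 ≈ 3.6858

3.69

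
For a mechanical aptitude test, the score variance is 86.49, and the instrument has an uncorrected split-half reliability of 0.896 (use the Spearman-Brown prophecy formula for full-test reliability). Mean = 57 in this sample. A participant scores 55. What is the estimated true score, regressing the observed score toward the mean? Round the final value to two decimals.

55.11

r_full = 2·0.896 / (1 + 0.896) ≈ 0.945
T̂ = r·X + (1 − r)·M = 0.945×55 + 0.055×57 ≈ 51.983 + 3.127 ≈ 55.110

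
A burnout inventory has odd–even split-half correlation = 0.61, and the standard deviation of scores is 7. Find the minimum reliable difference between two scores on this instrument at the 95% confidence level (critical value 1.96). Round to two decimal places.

9.55

Spearman-Brown: r = 2(0.61) / (1 + 0.61) = 1.220 / 1.610 ≈ 0.758
SEM = 7.000 × √(1 − 0.758) = 7.000 × √0.242 ≈ 7.000 × 0.492 ≈ 3.445
SE_diff = √2 × SEM ≈ 4.872
Minimum reliable difference = 1.96 × SE_diff ≈ 1.96 × 4.872 ≈ 9.550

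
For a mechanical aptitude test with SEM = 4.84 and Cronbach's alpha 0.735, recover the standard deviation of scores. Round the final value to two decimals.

σ = SEM·(1 − r)^(−1/2) ≃ 4.84·1.94257 ≃ 9.40205

9.40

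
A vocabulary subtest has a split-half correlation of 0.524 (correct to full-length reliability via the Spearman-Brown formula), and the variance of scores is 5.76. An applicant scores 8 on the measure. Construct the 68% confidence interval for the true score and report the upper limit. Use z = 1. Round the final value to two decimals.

SD = √5.76 ≃ 2.400
r_full = 2·0.524 / (1 + 0.524) ≃ 0.688
The standard error of measurement is 2.400×√(1 − 0.688) ≃ 2.400×0.559 ≃ 1.341.
1 × SEM ≃ 1.341
Upper limit = 8 + 1.341 ≃ 9.341

9.34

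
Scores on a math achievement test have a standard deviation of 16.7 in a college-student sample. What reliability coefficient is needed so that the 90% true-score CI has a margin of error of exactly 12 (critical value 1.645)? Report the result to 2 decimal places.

Required SEM = 12 / 1.645 ≈ 7.295
r = 1 − (SEM / SD)² = 1 − (7.295 / 16.7)² ≈ 1 − 0.191 ≈ 0.809

0.81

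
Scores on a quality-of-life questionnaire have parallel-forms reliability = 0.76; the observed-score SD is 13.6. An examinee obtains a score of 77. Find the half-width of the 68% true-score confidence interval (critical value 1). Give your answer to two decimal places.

6.66

The standard error of measurement is 13.6000·√(1 − 0.7600) ≈ 13.6000·0.4899 ≈ 6.6626.
1 · SEM ≈ 6.6626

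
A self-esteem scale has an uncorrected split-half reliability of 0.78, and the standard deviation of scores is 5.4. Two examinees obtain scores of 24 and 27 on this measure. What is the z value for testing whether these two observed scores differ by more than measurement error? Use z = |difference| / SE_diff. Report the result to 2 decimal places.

1.12

r_full = 2·0.78 / (1 + 0.78) ≈ 0.8764
The standard error of measurement is 5.4000*√(1 − 0.8764) ≈ 5.4000*0.3516 ≈ 1.8984.
Standard error of the difference = 1.8984·√2 ≈ 2.6848
z = 3 / 2.6848 ≈ 1.1174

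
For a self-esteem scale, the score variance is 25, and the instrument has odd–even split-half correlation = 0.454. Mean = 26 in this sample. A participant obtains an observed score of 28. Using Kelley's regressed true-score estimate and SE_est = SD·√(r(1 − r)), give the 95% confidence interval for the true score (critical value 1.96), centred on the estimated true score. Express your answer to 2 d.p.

SD = √25 ≈ 5.00000
Full-length reliability (Spearman-Brown) = 2(0.454)/(1+0.454) ≈ 0.62448
T̂ = r·X + (1 − r)·M = 0.62448·28 + 0.37552·26 ≈ 17.48556 + 9.76341 ≈ 27.24897
SE_est = 5.00000·√[r(1 − r)] ≈ 2.42128
95% CI: 27.24897 ± 4.74571 ≈ (22.50326, 31.99468)

[22.50, 31.99]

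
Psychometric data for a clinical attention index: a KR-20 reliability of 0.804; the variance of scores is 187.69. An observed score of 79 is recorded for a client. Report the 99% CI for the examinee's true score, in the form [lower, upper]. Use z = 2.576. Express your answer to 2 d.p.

SD = √187.69 ≈ 13.700
The standard error of measurement is 13.700·√(1 − 0.804) ≈ 13.700·0.443 ≈ 6.065.
Margin = 2.576 · 6.065 ≈ 15.624
CI = 79 ± 15.624 → [63.376, 94.624]

[63.38, 94.62]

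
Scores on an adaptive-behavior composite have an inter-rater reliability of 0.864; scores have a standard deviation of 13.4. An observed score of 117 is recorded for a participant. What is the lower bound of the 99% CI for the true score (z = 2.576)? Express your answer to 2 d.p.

104.27

SEM = 13.400 * √(1 − 0.864) = 13.400 * √0.136 ≈ 13.400 * 0.369 ≈ 4.942
Half-width = 2.576*4.942 ≈ 12.730
Lower limit = 117 − 12.730 ≈ 104.270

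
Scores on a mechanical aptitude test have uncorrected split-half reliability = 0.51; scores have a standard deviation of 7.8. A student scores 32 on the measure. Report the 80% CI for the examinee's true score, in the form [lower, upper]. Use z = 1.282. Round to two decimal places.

[26.30, 37.70]

Spearman-Brown: r = 2(0.51) / (1 + 0.51) = 1.0200 / 1.5100 ≈ 0.6755
SEM = 7.8000×√(1 − 0.6755) ≈ 4.4433
1.282 × SEM ≈ 5.6963
Interval: (26.3037, 37.6963)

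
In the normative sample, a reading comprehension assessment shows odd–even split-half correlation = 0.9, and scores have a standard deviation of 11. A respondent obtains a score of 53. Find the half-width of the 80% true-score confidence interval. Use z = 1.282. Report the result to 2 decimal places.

3.24

r_full = 2·0.9 / (1 + 0.9) ≈ 0.947
The standard error of measurement is 11.000×√(1 − 0.947) ≈ 11.000×0.229 ≈ 2.524.
Half-width = 1.282×2.524 ≈ 3.235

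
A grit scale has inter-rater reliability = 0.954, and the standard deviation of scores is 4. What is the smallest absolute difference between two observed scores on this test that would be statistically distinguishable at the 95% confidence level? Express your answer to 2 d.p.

SEM = 4.000·√(1 − 0.954) ≈ 0.858
SE_diff = SEM · √2 ≈ 0.858 · 1.414 ≈ 1.213
Smallest detectable difference = 1.96·1.213 ≈ 2.378

2.38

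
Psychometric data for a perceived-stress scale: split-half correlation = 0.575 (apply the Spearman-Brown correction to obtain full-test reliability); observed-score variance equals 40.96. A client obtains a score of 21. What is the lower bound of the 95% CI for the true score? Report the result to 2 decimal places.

14.48

SD = √40.96 ≈ 6.400
Spearman-Brown: r = 2(0.575) / (1 + 0.575) = 1.150 / 1.575 ≈ 0.730
SEM = 6.400 * √(1 − 0.730) = 6.400 * √0.270 ≈ 6.400 * 0.519 ≈ 3.325
Half-width = 1.96*3.325 ≈ 6.516
Lower bound: 21 − 6.516 = 14.484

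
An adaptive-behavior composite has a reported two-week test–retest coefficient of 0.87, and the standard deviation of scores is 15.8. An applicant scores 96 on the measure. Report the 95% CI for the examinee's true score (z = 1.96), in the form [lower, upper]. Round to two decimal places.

[84.83, 107.17]

The standard error of measurement is 15.800*√(1 − 0.870) ≈ 15.800*0.361 ≈ 5.697.
Half-width = 1.96*5.697 ≈ 11.166
Interval: (84.834, 107.166)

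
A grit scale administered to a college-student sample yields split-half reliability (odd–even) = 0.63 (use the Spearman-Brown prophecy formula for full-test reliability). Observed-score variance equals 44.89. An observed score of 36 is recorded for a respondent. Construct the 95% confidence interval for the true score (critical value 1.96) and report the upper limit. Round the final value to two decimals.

42.26

SD = √44.89 ≈ 6.70000
Full-length reliability (Spearman-Brown) = 2(0.63)/(1+0.63) ≈ 0.77301
SEM = 6.70000×√(1 − 0.77301) ≈ 3.19214
Half-width = 1.96×3.19214 ≈ 6.25659
Upper bound: 36 + 6.25659 = 42.25659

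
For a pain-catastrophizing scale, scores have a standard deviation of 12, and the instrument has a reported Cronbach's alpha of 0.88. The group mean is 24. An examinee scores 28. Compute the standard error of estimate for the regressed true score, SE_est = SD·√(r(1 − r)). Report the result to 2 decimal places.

SE_est = SD · √(r(1 − r)) = 12.000 · √0.106 ≈ 12.000 · 0.325 ≈ 3.900

3.90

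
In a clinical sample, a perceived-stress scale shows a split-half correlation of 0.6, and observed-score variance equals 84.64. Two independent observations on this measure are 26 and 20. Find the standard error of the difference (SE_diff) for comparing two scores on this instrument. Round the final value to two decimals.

6.51

σ = 84.64^(1/2) = 9.2000
Full-length reliability (Spearman-Brown) = 2(0.6)/(1+0.6) ≈ 0.7500
SEM = 9.2000·√(1 − 0.7500) ≈ 4.6000
Standard error of the difference = 4.6000·√2 ≈ 6.5054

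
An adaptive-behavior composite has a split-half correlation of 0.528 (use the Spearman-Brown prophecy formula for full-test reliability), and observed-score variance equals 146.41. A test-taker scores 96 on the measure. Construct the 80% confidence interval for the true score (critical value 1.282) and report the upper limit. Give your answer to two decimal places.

σ = 146.41^(1/2) = 12.10000
r_full = 2·0.528 / (1 + 0.528) ≈ 0.69110
SEM = 12.10000 × √(1 − 0.69110) = 12.10000 × √0.30890 ≈ 12.10000 × 0.55579 ≈ 6.72504
Half-width = 1.282×6.72504 ≈ 8.62150
Upper bound: 96 + 8.62150 = 104.62150

104.62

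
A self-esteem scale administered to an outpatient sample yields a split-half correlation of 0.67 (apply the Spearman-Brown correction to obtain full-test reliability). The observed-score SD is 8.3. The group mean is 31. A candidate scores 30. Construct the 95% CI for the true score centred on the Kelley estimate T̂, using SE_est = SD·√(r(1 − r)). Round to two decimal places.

[23.72, 36.68]

Spearman-Brown: r = 2(0.67) / (1 + 0.67) = 1.3400 / 1.6700 ≈ 0.8024
T̂ = r·X + (1 − r)·M = 0.8024·30 + 0.1976·31 ≈ 24.0719 + 6.1257 ≈ 30.1976
SE_est = 8.3000·√(0.8024·0.1976) ≈ 3.3050
CI = 30.1976 ± 1.96 · 3.3050 → [23.7198, 36.6754]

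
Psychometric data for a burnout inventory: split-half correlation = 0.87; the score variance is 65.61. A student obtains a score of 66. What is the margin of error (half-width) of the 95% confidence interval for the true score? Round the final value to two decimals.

4.19

SD = √65.61 ≈ 8.1000
r_full = 2·0.87 / (1 + 0.87) ≈ 0.9305
SEM = 8.1000 × √(1 − 0.9305) = 8.1000 × √0.0695 ≈ 8.1000 × 0.2637 ≈ 2.1357
Half-width = 1.96×2.1357 ≈ 4.1859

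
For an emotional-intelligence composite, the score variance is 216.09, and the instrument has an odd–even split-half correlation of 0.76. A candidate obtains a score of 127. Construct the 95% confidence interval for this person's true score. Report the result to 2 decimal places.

[116.36, 137.64]

SD = √216.09 = 14.7000
Full-length reliability (Spearman-Brown) = 2(0.76)/(1+0.76) ≈ 0.8636
SEM = 14.7000 × √(1 − 0.8636) = 14.7000 × √0.1364 ≈ 14.7000 × 0.3693 ≈ 5.4283
1.96 × SEM ≈ 10.6395
CI = 127 ± 10.6395 → [116.3605, 137.6395]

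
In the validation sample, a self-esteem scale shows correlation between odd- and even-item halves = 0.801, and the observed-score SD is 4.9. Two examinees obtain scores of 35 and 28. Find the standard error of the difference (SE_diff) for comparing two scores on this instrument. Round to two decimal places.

2.30

r_full = 2·0.801 / (1 + 0.801) ≈ 0.8895
SEM = 4.9000 * √(1 − 0.8895) = 4.9000 * √0.1105 ≈ 4.9000 * 0.3324 ≈ 1.6288
SE_diff = √2 * SEM ≈ 2.3035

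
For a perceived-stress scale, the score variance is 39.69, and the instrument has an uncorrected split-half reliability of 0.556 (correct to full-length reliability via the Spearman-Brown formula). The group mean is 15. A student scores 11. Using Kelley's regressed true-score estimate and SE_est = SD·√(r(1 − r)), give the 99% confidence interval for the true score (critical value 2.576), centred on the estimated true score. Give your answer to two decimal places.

[4.81, 19.47]

σ = 39.69^(1/2) = 6.30000
Full-length reliability (Spearman-Brown) = 2(0.556)/(1+0.556) ≈ 0.71465
Estimated true score = 0.71465×11 + (1 − 0.71465)×15 ≈ 12.14139
SE_est = SD × √(r(1 − r)) = 6.30000 × √0.20392 ≈ 6.30000 × 0.45158 ≈ 2.84495
99% CI: 12.14139 ± 7.32859 ≈ (4.81279, 19.46998)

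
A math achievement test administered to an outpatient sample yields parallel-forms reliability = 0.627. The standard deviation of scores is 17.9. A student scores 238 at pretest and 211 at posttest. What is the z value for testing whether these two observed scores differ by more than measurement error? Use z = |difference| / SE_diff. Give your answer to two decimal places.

1.75

The standard error of measurement is 17.9000×√(1 − 0.6270) ≃ 17.9000×0.6107 ≃ 10.9322.
Standard error of the difference = 10.9322·√2 ≃ 15.4605
z = |238 − 211| / 15.4605 = 27 / 15.4605 ≃ 1.7464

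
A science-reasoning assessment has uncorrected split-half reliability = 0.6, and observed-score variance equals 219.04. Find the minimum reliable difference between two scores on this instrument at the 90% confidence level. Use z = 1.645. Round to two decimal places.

17.22

σ = 219.04^(1/2) = 14.800
Spearman-Brown: r = 2(0.6) / (1 + 0.6) = 1.200 / 1.600 ≃ 0.750
SEM = 14.800 · √(1 − 0.750) = 14.800 · √0.250 ≃ 14.800 · 0.500 ≃ 7.400
SE_diff = √2 · SEM ≃ 10.465
Minimum reliable difference = 1.645 · SE_diff ≃ 1.645 · 10.465 ≃ 17.215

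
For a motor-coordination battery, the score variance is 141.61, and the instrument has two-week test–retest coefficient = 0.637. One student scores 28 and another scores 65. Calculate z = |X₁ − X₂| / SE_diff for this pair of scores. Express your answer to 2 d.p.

SD = √141.61 ≈ 11.9000
The standard error of measurement is 11.9000·√(1 − 0.6370) ≈ 11.9000·0.6025 ≈ 7.1697.
SE_diff = SEM · √2 ≈ 7.1697 · 1.4142 ≈ 10.1395
z = 37 / 10.1395 ≈ 3.6491

3.65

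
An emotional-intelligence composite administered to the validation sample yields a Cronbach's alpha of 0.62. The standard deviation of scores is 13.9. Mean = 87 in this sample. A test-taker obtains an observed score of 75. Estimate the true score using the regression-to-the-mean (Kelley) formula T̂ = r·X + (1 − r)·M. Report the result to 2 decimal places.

79.56

T̂ = r·X + (1 − r)·M = 0.620·75 + 0.380·87 = 46.500 + 33.060 ≃ 79.560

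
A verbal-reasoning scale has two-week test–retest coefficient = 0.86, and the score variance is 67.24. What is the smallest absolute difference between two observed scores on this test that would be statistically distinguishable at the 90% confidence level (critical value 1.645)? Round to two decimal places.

SD = √67.24 = 8.200
SEM = 8.200*√(1 − 0.860) ≃ 3.068
SE_diff = √2 * SEM ≃ 4.339
Minimum reliable difference = 1.645 * SE_diff ≃ 1.645 * 4.339 ≃ 7.138

7.14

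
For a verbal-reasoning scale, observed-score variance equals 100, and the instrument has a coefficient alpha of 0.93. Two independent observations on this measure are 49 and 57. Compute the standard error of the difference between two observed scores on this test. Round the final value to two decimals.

SD = √100 ≈ 10.0000
SEM = 10.0000·√(1 − 0.9300) ≈ 2.6458
SE_diff = √2 · SEM ≈ 3.7417

3.74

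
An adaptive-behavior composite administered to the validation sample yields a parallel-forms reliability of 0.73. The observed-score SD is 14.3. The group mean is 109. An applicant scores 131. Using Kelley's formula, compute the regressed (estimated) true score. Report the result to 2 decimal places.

T̂ = r·X + (1 − r)·M = 0.730*131 + 0.270*109 = 95.630 + 29.430 ≈ 125.060

125.06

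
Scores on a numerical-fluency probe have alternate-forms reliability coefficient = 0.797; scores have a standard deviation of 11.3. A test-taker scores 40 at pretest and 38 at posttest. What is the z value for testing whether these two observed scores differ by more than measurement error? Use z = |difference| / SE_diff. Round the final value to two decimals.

SEM = 11.300×√(1 − 0.797) ≈ 5.091
SE_diff = √2 × SEM ≈ 7.200
z = |40 − 38| / 7.200 = 2 / 7.200 ≈ 0.278

0.28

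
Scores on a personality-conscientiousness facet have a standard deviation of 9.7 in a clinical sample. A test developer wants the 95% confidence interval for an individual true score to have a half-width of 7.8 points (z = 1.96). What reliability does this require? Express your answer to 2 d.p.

0.83

Required SEM = 7.8 / 1.96 ≈ 3.9796
r = 1 − (3.9796/9.7)² ≈ 1 − 0.1683 ≈ 0.8317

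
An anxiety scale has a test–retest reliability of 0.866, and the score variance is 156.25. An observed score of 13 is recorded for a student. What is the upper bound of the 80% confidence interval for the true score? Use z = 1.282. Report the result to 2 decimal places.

SD = √156.25 = 12.500
SEM = 12.500×√(1 − 0.866) ≃ 4.576
Margin = 1.282 × 4.576 ≃ 5.866
Upper bound: 13 + 5.866 = 18.866

18.87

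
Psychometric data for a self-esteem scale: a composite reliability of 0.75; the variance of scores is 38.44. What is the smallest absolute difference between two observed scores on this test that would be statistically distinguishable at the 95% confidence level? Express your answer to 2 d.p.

SD = √38.44 ≈ 6.2000
SEM = 6.2000 · √(1 − 0.7500) = 6.2000 · √0.2500 ≈ 6.2000 · 0.5000 ≈ 3.1000
SE_diff = √2 · SEM ≈ 4.3841
Smallest detectable difference = 1.96·4.3841 ≈ 8.5928

8.59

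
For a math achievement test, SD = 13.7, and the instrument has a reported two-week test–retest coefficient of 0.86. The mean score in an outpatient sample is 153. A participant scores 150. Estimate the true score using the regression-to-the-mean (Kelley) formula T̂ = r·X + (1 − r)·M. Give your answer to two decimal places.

Estimated true score = 0.8600·150 + (1 − 0.8600)·153 ≈ 150.4200

150.42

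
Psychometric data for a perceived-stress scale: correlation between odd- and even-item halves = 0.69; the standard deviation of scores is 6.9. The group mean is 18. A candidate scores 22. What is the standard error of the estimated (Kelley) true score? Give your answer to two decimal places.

2.67

r_full = 2·0.69 / (1 + 0.69) ≈ 0.81657
SE_est = SD · √(r(1 − r)) = 6.90000 · √0.14978 ≈ 6.90000 · 0.38702 ≈ 2.67044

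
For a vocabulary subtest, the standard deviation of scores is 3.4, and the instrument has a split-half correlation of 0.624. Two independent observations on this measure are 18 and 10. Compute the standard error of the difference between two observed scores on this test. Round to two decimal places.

Spearman-Brown: r = 2(0.624) / (1 + 0.624) = 1.24800 / 1.62400 ≈ 0.76847
SEM = 3.40000 * √(1 − 0.76847) = 3.40000 * √0.23153 ≈ 3.40000 * 0.48117 ≈ 1.63599
SE_diff = SEM * √2 ≈ 1.63599 * 1.41421 ≈ 2.31363

2.31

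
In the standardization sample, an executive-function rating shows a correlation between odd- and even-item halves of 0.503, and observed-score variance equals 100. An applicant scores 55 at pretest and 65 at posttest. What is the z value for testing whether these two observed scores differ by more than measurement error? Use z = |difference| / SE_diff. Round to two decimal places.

σ = 100^(1/2) = 10.000
Spearman-Brown: r = 2(0.503) / (1 + 0.503) = 1.006 / 1.503 ≃ 0.669
SEM = 10.000·√(1 − 0.669) ≃ 5.750
Standard error of the difference = 5.750·√2 ≃ 8.132
z = |55 − 65| / 8.132 = 10 / 8.132 ≃ 1.230

1.23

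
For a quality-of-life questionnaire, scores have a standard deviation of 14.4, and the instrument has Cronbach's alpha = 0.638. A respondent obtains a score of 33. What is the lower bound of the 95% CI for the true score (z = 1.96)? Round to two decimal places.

SEM = 14.4000 × √(1 − 0.6380) = 14.4000 × √0.3620 ≈ 14.4000 × 0.6017 ≈ 8.6640
1.96 × SEM ≈ 16.9814
Lower limit = 33 − 16.9814 ≈ 16.0186

16.02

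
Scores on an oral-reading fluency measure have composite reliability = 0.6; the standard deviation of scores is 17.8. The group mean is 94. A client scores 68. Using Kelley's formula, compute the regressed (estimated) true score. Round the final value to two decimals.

78.40

Estimated true score = 0.600*68 + (1 − 0.600)*94 ≈ 78.400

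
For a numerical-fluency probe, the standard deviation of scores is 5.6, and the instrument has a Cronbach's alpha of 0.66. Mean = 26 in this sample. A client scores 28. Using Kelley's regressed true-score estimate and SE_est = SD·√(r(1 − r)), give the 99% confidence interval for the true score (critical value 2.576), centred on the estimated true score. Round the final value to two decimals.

[20.49, 34.15]

T̂ = 0.66000(28) + 0.34000(26) ≈ 27.32000
SE_est = 5.60000·√[r(1 − r)] ≈ 2.65277
99% CI: 27.32000 ± 6.83353 ≈ (20.48647, 34.15353)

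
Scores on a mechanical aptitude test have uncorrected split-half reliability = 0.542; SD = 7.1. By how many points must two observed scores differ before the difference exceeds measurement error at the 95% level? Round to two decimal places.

10.73

Full-length reliability (Spearman-Brown) = 2(0.542)/(1+0.542) ≈ 0.7030
SEM = 7.1000 * √(1 − 0.7030) = 7.1000 * √0.2970 ≈ 7.1000 * 0.5450 ≈ 3.8694
SE_diff = √2 * SEM ≈ 5.4722
Smallest detectable difference = 1.96*5.4722 ≈ 10.7256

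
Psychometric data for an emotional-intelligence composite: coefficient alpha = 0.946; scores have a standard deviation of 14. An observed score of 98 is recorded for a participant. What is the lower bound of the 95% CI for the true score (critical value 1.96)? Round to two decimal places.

SEM = 14.0000 * √(1 − 0.9460) = 14.0000 * √0.0540 ≃ 14.0000 * 0.2324 ≃ 3.2533
Margin = 1.96 * 3.2533 ≃ 6.3765
Lower limit = 98 − 6.3765 ≃ 91.6235

91.62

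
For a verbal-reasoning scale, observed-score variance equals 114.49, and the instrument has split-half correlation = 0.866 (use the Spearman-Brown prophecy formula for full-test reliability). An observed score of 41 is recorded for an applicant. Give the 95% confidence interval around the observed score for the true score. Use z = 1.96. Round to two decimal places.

σ = 114.49^(1/2) = 10.700
r_full = 2·0.866 / (1 + 0.866) ≈ 0.928
SEM = 10.700×√(1 − 0.928) ≈ 2.867
Margin = 1.96 × 2.867 ≈ 5.620
CI = 41 ± 5.620 → [35.380, 46.620]

[35.38, 46.62]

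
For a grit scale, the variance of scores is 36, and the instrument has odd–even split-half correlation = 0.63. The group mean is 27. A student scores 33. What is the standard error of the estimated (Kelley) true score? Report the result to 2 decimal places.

2.51

σ = 36^(1/2) = 6.0000
Full-length reliability (Spearman-Brown) = 2(0.63)/(1+0.63) ≈ 0.7730
SE_est = 6.0000·√(0.7730·0.2270) ≈ 2.5133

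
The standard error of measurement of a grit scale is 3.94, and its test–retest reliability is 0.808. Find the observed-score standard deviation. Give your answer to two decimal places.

SD = 3.94 / √(1 − 0.808) ≈ 8.9918

8.99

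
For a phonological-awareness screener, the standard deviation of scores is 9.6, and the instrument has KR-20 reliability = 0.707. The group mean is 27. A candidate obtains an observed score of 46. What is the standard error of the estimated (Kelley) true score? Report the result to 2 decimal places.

SE_est = 9.600×√(0.707×0.293) ≈ 4.369

4.37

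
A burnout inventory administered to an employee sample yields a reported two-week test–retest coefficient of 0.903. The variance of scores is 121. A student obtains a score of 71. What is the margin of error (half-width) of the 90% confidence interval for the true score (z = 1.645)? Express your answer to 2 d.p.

SD = √121 = 11.000
SEM = 11.000 * √(1 − 0.903) = 11.000 * √0.097 ≃ 11.000 * 0.311 ≃ 3.426
1.645 * SEM ≃ 5.636

5.64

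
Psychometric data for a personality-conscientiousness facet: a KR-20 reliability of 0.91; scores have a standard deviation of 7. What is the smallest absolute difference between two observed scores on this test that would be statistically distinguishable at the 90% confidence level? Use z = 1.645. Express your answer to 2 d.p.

4.89

The standard error of measurement is 7.000·√(1 − 0.910) ≈ 7.000·0.300 ≈ 2.100.
SE_diff = √2 · SEM ≈ 2.970
Minimum reliable difference = 1.645 · SE_diff ≈ 1.645 · 2.970 ≈ 4.885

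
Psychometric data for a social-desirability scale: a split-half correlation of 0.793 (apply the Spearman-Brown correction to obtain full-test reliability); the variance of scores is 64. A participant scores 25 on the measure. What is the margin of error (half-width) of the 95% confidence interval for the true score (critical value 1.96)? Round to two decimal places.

σ = 64^(1/2) = 8.0000
Full-length reliability (Spearman-Brown) = 2(0.793)/(1+0.793) ≈ 0.8846
SEM = 8.0000*√(1 − 0.8846) ≈ 2.7182
Margin = 1.96 * 2.7182 ≈ 5.3277

5.33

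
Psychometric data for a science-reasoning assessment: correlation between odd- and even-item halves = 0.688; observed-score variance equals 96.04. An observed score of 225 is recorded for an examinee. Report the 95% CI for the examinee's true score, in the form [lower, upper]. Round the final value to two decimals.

SD = √96.04 ≈ 9.8000
Spearman-Brown: r = 2(0.688) / (1 + 0.688) = 1.3760 / 1.6880 ≈ 0.8152
The standard error of measurement is 9.8000·√(1 − 0.8152) ≈ 9.8000·0.4299 ≈ 4.2132.
1.96 · SEM ≈ 8.2580
Interval: (216.7420, 233.2580)

[216.74, 233.26]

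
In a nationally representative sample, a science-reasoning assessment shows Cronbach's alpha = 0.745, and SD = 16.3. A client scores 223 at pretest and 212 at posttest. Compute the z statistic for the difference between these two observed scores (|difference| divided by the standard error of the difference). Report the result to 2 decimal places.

SEM = 16.30000 × √(1 − 0.74500) = 16.30000 × √0.25500 ≈ 16.30000 × 0.50498 ≈ 8.23110
Standard error of the difference = 8.23110·√2 ≈ 11.64053
z = |223 − 212| / 11.64053 = 11 / 11.64053 ≈ 0.94497

0.94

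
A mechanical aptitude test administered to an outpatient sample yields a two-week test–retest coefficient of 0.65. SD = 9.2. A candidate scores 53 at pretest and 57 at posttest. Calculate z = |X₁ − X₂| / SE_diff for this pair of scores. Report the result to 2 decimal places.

0.52

SEM = 9.2000×√(1 − 0.6500) ≈ 5.4428
Standard error of the difference = 5.4428·√2 ≈ 7.6973
z = 4 / 7.6973 ≈ 0.5197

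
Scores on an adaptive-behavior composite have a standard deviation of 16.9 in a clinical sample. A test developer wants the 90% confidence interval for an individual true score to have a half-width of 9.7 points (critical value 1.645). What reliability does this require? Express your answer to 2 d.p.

Required SEM = 9.7 / 1.645 ≈ 5.897
r = 1 − (SEM / SD)² = 1 − (5.897 / 16.9)² ≈ 1 − 0.122 ≈ 0.878

0.88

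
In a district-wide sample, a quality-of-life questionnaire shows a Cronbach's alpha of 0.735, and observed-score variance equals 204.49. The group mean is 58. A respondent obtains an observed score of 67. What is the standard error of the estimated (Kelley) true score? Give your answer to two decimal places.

6.31

SD = √204.49 ≈ 14.3000
SE_est = SD × √(r(1 − r)) = 14.3000 × √0.1948 ≈ 14.3000 × 0.4413 ≈ 6.3111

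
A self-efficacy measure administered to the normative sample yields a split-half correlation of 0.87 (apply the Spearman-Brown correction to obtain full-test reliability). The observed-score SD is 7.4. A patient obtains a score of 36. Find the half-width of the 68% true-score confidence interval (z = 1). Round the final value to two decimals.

Spearman-Brown: r = 2(0.87) / (1 + 0.87) = 1.74000 / 1.87000 ≈ 0.93048
SEM = 7.40000×√(1 − 0.93048) ≈ 1.95111
Margin = 1 × 1.95111 ≈ 1.95111

1.95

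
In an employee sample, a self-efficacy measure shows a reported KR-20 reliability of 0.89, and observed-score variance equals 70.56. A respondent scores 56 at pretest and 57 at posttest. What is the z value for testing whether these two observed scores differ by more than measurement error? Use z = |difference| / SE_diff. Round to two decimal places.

SD = √70.56 ≈ 8.40000
The standard error of measurement is 8.40000×√(1 − 0.89000) ≈ 8.40000×0.33166 ≈ 2.78596.
SE_diff = SEM × √2 ≈ 2.78596 × 1.41421 ≈ 3.93995
z = |56 − 57| / 3.93995 = 1 / 3.93995 ≈ 0.25381

0.25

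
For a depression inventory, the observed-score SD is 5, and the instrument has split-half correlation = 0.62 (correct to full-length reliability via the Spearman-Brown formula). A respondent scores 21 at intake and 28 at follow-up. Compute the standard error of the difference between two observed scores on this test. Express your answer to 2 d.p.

r_full = 2·0.62 / (1 + 0.62) ≈ 0.7654
The standard error of measurement is 5.0000×√(1 − 0.7654) ≈ 5.0000×0.4843 ≈ 2.4216.
Standard error of the difference = 2.4216·√2 ≈ 3.4247

3.42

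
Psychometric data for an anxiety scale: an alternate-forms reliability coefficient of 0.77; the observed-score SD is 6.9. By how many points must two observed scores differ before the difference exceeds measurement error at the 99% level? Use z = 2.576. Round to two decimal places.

SEM = 6.90000 * √(1 − 0.77000) = 6.90000 * √0.23000 ≈ 6.90000 * 0.47958 ≈ 3.30912
SE_diff = SEM * √2 ≈ 3.30912 * 1.41421 ≈ 4.67981
Smallest detectable difference = 2.576*4.67981 ≈ 12.05518

12.06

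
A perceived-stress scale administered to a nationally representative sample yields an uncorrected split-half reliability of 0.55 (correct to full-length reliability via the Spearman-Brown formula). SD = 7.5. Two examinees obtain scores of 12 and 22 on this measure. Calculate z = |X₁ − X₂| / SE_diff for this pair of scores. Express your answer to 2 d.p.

1.75

Full-length reliability (Spearman-Brown) = 2(0.55)/(1+0.55) ≈ 0.710
SEM = 7.500×√(1 − 0.710) ≈ 4.041
SE_diff = √2 × SEM ≈ 5.715
z = |12 − 22| / 5.715 = 10 / 5.715 ≈ 1.750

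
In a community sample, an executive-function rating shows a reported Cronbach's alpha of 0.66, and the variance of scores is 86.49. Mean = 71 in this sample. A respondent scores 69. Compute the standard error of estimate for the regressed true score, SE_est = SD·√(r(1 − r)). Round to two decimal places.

4.41

SD = √86.49 ≈ 9.3000
SE_est = SD * √(r(1 − r)) = 9.3000 * √0.2244 ≈ 9.3000 * 0.4737 ≈ 4.4055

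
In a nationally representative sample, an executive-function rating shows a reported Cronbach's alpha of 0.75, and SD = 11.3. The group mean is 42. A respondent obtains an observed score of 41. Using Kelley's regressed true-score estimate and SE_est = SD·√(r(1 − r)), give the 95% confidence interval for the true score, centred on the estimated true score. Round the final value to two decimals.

[31.66, 50.84]

T̂ = 0.750(41) + 0.250(42) ≈ 41.250
SE_est = SD × √(r(1 − r)) = 11.300 × √0.188 ≈ 11.300 × 0.433 ≈ 4.893
CI = 41.250 ± 1.96 × 4.893 → [31.660, 50.840]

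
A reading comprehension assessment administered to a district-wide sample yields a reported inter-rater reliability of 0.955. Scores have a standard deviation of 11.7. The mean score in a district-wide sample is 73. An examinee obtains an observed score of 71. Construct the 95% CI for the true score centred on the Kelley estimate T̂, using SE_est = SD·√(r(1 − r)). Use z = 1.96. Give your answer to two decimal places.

[66.34, 75.84]

Estimated true score = 0.9550×71 + (1 − 0.9550)×73 ≈ 71.0900
SE_est = 11.7000×√(0.9550×0.0450) ≈ 2.4255
CI = 71.0900 ± 1.96 × 2.4255 → [66.3361, 75.8439]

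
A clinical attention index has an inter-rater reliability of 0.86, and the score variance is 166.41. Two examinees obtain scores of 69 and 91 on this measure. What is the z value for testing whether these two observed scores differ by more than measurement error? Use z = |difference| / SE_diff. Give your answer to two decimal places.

σ = 166.41^(1/2) = 12.900
SEM = 12.900×√(1 − 0.860) ≈ 4.827
SE_diff = √2 × SEM ≈ 6.826
z = 22 / 6.826 ≈ 3.223

3.22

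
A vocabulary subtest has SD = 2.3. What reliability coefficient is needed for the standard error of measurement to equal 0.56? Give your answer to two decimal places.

0.94

r = 1 − (0.5600/2.3)² ≈ 1 − 0.0593 ≈ 0.9407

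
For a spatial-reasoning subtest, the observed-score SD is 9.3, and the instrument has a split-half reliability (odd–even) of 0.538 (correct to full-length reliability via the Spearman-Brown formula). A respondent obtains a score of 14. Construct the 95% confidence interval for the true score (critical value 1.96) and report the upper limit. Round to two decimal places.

23.99

r_full = 2·0.538 / (1 + 0.538) ≈ 0.6996
SEM = 9.3000 × √(1 − 0.6996) = 9.3000 × √0.3004 ≈ 9.3000 × 0.5481 ≈ 5.0971
Half-width = 1.96×5.0971 ≈ 9.9904
Upper limit = 14 + 9.9904 ≈ 23.9904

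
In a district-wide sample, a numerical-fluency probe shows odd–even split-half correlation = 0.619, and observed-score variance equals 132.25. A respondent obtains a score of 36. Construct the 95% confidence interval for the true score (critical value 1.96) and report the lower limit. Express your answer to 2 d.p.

25.07

σ = 132.25^(1/2) = 11.5000
r_full = 2·0.619 / (1 + 0.619) ≃ 0.7647
SEM = 11.5000 * √(1 − 0.7647) = 11.5000 * √0.2353 ≃ 11.5000 * 0.4851 ≃ 5.5788
Half-width = 1.96*5.5788 ≃ 10.9344
Lower bound: 36 − 10.9344 = 25.0656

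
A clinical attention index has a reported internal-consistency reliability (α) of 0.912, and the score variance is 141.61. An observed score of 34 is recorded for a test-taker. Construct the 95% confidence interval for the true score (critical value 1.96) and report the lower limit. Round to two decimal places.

SD = √141.61 = 11.900
SEM = 11.900 * √(1 − 0.912) = 11.900 * √0.088 ≈ 11.900 * 0.297 ≈ 3.530
Half-width = 1.96*3.530 ≈ 6.919
Lower bound: 34 − 6.919 = 27.081

27.08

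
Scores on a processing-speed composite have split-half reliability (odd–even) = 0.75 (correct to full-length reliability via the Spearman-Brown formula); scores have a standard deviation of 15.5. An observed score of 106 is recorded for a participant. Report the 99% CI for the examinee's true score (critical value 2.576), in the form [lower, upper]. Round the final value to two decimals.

Spearman-Brown: r = 2(0.75) / (1 + 0.75) = 1.5000 / 1.7500 ≈ 0.8571
SEM = 15.5000·√(1 − 0.8571) ≈ 5.8584
2.576 · SEM ≈ 15.0914
99% CI: 106 ± 15.0914 = [90.9086, 121.0914]

[90.91, 121.09]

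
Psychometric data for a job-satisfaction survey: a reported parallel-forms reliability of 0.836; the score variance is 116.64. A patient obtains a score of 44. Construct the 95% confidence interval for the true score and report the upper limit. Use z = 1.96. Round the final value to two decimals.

52.57

SD = √116.64 ≃ 10.8000
SEM = 10.8000 · √(1 − 0.8360) = 10.8000 · √0.1640 ≃ 10.8000 · 0.4050 ≃ 4.3737
1.96 · SEM ≃ 8.5724
Upper limit = 44 + 8.5724 ≃ 52.5724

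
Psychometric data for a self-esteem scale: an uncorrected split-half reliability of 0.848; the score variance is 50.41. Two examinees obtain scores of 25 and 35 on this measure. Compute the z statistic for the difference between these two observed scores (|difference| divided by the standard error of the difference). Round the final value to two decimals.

σ = 50.41^(1/2) = 7.1000
Spearman-Brown: r = 2(0.848) / (1 + 0.848) = 1.6960 / 1.8480 ≈ 0.9177
The standard error of measurement is 7.1000×√(1 − 0.9177) ≈ 7.1000×0.2868 ≈ 2.0362.
SE_diff = √2 × SEM ≈ 2.8797
z = |25 − 35| / 2.8797 = 10 / 2.8797 ≈ 3.4726

3.47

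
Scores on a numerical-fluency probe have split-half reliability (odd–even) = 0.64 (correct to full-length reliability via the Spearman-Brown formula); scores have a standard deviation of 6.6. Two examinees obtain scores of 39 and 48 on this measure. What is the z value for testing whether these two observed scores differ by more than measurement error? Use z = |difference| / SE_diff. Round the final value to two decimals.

Full-length reliability (Spearman-Brown) = 2(0.64)/(1+0.64) ≈ 0.78049
SEM = 6.60000 * √(1 − 0.78049) = 6.60000 * √0.21951 ≈ 6.60000 * 0.46852 ≈ 3.09224
SE_diff = SEM * √2 ≈ 3.09224 * 1.41421 ≈ 4.37309
z = 9 / 4.37309 ≈ 2.05804

2.06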